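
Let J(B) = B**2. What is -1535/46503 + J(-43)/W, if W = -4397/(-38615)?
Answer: 3320267225510/204473691 ≈ 16238.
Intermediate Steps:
W = 4397/38615 (W = -4397*(-1/38615) = 4397/38615 ≈ 0.11387)
-1535/46503 + J(-43)/W = -1535/46503 + (-43)**2/(4397/38615) = -1535*1/46503 + 1849*(38615/4397) = -1535/46503 + 71399135/4397 = 3320267225510/204473691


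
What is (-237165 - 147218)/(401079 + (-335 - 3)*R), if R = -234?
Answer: -384383/480171 ≈ -0.80051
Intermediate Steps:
(-237165 - 147218)/(401079 + (-335 - 3)*R) = (-237165 - 147218)/(401079 + (-335 - 3)*(-234)) = -384383/(401079 - 338*(-234)) = -384383/(401079 + 79092) = -384383/480171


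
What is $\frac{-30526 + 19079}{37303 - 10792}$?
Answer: $- \frac{11447}{26511} \approx -0.43178$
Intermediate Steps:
$\frac{-30526 + 19079}{37303 - 10792} = - \frac{11447}{37303 + \left(-20885 + 10093\right)} = - \frac{11447}{37303 - 10792} = - \frac{11447}{26511}$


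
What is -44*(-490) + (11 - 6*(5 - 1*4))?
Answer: 21565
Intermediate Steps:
-44*(-490) + (11 - 6*(5 - 1*4)) = 21560 + (11 - 6*(5 - 4)) = 21560 + (11 - 6*1) = 21560 + (11 - 6) = 21560 + 5 = 21565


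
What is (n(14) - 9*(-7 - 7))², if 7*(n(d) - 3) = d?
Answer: 17161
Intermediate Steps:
n(d) = 3 + d/7
(n(14) - 9*(-7 - 7))² = ((3 + (⅐)*14) - 9*(-7 - 7))² = ((3 + 2) - 9*(-14))² = (5 + 126)² = 131² = 17161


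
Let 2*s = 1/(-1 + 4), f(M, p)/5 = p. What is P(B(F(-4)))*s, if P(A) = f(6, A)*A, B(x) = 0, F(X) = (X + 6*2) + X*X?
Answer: 0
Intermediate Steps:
F(X) = 12 + X + X² (F(X) = (X + 12) + X² = (12 + X) + X² = 12 + X + X²)
f(M, p) = 5*p
s = ⅙ (s = 1/(2*(-1 + 4)) = (½)/3 = (½)*(⅓) = ⅙ ≈ 0.16667)
P(A) = 5*A² (P(A) = (5*A)*A = 5*A²)
P(B(F(-4)))*s = (5*0²)*(⅙) = (5*0)*(⅙) = 0*(⅙) = 0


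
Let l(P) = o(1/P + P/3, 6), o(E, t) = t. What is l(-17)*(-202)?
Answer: -1212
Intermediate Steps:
l(P) = 6
l(-17)*(-202) = 6*(-202) = -1212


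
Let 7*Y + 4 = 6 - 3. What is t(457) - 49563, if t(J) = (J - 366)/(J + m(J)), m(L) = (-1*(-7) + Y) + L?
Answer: -319482461/6446 ≈ -49563.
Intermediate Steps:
Y = -1/7 (Y = -4/7 + (6 - 3)/7 = -4/7 + (1/7)*3 = -4/7 + 3/7 = -1/7 ≈ -0.14286)
m(L) = 48/7 + L (m(L) = (-1*(-7) - 1/7) + L = (7 - 1/7) + L = 48/7 + L)
t(J) = (-366 + J)/(48/7 + 2*J) (t(J) = (J - 366)/(J + (48/7 + J)) = (-366 + J)/(48/7 + 2*J))
t(457) - 49563 = 7*(-366 + 457)/(2*(24 + 7*457)) - 49563 = (7/2)*91/(24 + 3199) - 49563 = (7/2)*91/3223 - 49563 = (7/2)*(1/3223)*91 - 49563 = 637/6446 - 49563 = -319482461/6446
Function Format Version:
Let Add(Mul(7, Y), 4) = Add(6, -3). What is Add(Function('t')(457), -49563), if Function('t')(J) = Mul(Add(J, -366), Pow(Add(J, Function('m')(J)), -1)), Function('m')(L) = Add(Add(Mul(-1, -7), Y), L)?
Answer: Rational(-319482461, 6446) ≈ -49563.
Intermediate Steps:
Y = Rational(-1, 7) (Y = Add(Rational(-4, 7), Mul(Rational(1, 7), Add(6, -3))) = Add(Rational(-4, 7), Mul(Rational(1, 7), 3)) = Add(Rational(-4, 7), Rational(3, 7)) = Rational(-1, 7) ≈ -0.14286)
Function('m')(L) = Add(Rational(48, 7), L) (Function('m')(L) = Add(Add(Mul(-1, -7), Rational(-1, 7)), L) = Add(Add(7, Rational(-1, 7)), L) = Add(Rational(48, 7), L))
Function('t')(J) = Mul(Pow(Add(Rational(48, 7), Mul(2, J)), -1), Add(-366, J)) (Function('t')(J) = Mul(Add(J, -366), Pow(Add(J, Add(Rational(48, 7), J)), -1)) = Mul(Add(-366, J), Pow(Add(Rational(48, 7), Mul(2, J)), -1)) = Mul(Pow(Add(Rational(48, 7), Mul(2, J)), -1), Add(-366, J)))
Add(Function('t')(457), -49563) = Add(Mul(Rational(7, 2), Pow(Add(24, Mul(7, 457)), -1), Add(-366, 457)), -49563) = Add(Mul(Rational(7, 2), Pow(Add(24, 3199), -1), 91), -49563) = Add(Mul(Rational(7, 2), Pow(3223, -1), 91), -49563) = Add(Mul(Rational(7, 2), Rational(1, 3223), 91), -49563) = Add(Rational(637, 6446), -49563) = Rational(-319482461, 6446)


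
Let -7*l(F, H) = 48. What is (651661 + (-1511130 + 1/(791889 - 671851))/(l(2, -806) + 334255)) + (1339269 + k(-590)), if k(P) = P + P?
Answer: 558834642423277927/280857350006 ≈ 1.9897e+6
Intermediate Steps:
l(F, H) = -48/7 (l(F, H) = -1/7*48 = -48/7)
k(P) = 2*P
(651661 + (-1511130 + 1/(791889 - 671851))/(l(2, -806) + 334255)) + (1339269 + k(-590)) = (651661 + (-1511130 + 1/(791889 - 671851))/(-48/7 + 334255)) + (1339269 + 2*(-590)) = (651661 + (-1511130 + 1/120038)/(2339737/7)) + (1339269 - 1180) = (651661 + (-1511130 + 1/120038)*(7/2339737)) + 1338089 = (651661 - 181393022939/120038*7/2339737) + 1338089 = (651661 - 1269751160573/280857350006) + 1338089 = 183022511811099393/280857350006 + 1338089 = 558834642423277927/280857350006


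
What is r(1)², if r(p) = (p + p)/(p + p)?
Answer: 1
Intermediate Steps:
r(p) = 1 (r(p) = (2*p)/((2*p)) = (2*p)*(1/(2*p)) = 1)
r(1)² = 1² = 1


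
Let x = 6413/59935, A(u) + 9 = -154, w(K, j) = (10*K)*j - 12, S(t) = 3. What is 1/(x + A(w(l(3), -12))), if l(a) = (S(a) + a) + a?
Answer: -59935/9762992 ≈ -0.0061390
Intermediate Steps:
l(a) = 3 + 2*a (l(a) = (3 + a) + a = 3 + 2*a)
w(K, j) = -12 + 10*K*j (w(K, j) = 10*K*j - 12 = -12 + 10*K*j)
A(u) = -163 (A(u) = -9 - 154 = -163)
x = 6413/59935 (x = 6413*(1/59935) = 6413/59935 ≈ 0.10700)
1/(x + A(w(l(3), -12))) = 1/(6413/59935 - 163) = 1/(-9762992/59935) = -59935/9762992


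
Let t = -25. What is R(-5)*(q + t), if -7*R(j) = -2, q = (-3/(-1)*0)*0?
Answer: -50/7 ≈ -7.1429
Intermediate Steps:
q = 0 (q = (-3*(-1)*0)*0 = (3*0)*0 = 0*0 = 0)
R(j) = 2/7 (R(j) = -1/7*(-2) = 2/7)
R(-5)*(q + t) = 2*(0 - 25)/7 = (2/7)*(-25) = -50/7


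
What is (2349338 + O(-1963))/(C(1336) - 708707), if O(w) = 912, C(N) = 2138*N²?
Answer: 2350250/3815398941 ≈ 0.00061599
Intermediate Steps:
(2349338 + O(-1963))/(C(1336) - 708707) = (2349338 + 912)/(2138*1336² - 708707) = 2350250/(2138*1784896 - 708707) = 2350250/(3816107648 - 708707) = 2350250/3815398941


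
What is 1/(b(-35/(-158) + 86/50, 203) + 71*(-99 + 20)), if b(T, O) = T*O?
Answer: -3950/20598743 ≈ -0.00019176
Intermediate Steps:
b(T, O) = O*T
1/(b(-35/(-158) + 86/50, 203) + 71*(-99 + 20)) = 1/(203*(-35/(-158) + 86/50) + 71*(-99 + 20)) = 1/(203*(-35*(-1/158) + 86*(1/50)) + 71*(-79)) = 1/(203*(35/158 + 43/25) - 5609) = 1/(203*(7669/3950) - 5609) = 1/(1556807/3950 - 5609) = 1/(-20598743/3950) = -3950/20598743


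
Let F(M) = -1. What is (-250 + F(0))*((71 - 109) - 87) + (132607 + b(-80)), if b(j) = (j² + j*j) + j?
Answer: 176702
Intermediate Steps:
b(j) = j + 2*j² (b(j) = (j² + j²) + j = 2*j² + j = j + 2*j²)
(-250 + F(0))*((71 - 109) - 87) + (132607 + b(-80)) = (-250 - 1)*((71 - 109) - 87) + (132607 - 80*(1 + 2*(-80))) = -251*(-38 - 87) + (132607 - 80*(1 - 160)) = -251*(-125) + (132607 - 80*(-159)) = 31375 + (132607 + 12720) = 31375 + 145327 = 176702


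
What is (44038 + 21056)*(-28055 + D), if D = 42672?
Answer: 951478998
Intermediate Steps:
(44038 + 21056)*(-28055 + D) = (44038 + 21056)*(-28055 + 42672) = 65094*14617 = 951478998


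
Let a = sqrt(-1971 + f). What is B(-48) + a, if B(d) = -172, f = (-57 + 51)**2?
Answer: -172 + 3*I*sqrt(215) ≈ -172.0 + 43.989*I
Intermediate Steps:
f = 36 (f = (-6)**2 = 36)
a = 3*I*sqrt(215) (a = sqrt(-1971 + 36) = sqrt(-1935) = 3*I*sqrt(215) ≈ 43.989*I)
B(-48) + a = -172 + 3*I*sqrt(215)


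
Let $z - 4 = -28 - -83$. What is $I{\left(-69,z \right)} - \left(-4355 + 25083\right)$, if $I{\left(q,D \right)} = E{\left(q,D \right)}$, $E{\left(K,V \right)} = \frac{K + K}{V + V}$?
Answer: $- \frac{1223021}{59} \approx -20729.0$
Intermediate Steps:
$E{\left(K,V \right)} = \frac{K}{V}$ ($E{\left(K,V \right)} = \frac{2 K}{2 V} = 2 K \frac{1}{2 V} = \frac{K}{V}$)
$z = 59$ ($z = 4 - -55 = 4 + \left(-28 + 83\right) = 4 + 55 = 59$)
$I{\left(q,D \right)} = \frac{q}{D}$
$I{\left(-69,z \right)} - \left(-4355 + 25083\right) = - \frac{69}{59} - \left(-4355 + 25083\right) = \left(-69\right) \frac{1}{59} - 20728 = - \frac{69}{59} - 20728 = - \frac{1223021}{59}$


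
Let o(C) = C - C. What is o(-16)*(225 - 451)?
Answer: 0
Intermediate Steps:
o(C) = 0
o(-16)*(225 - 451) = 0*(225 - 451) = 0*(-226) = 0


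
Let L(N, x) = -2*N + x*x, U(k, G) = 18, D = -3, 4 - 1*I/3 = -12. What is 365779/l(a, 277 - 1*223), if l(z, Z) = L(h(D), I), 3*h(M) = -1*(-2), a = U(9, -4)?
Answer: 1097337/6908 ≈ 158.85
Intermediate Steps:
I = 48 (I = 12 - 3*(-12) = 12 + 36 = 48)
a = 18
h(M) = 2/3 (h(M) = (-1*(-2))/3 = (1/3)*2 = 2/3)
L(N, x) = x**2 - 2*N (L(N, x) = -2*N + x**2 = x**2 - 2*N)
l(z, Z) = 6908/3 (l(z, Z) = 48**2 - 2*2/3 = 2304 - 4/3 = 6908/3)
365779/l(a, 277 - 1*223) = 365779/(6908/3) = 365779*(3/6908) = 1097337/6908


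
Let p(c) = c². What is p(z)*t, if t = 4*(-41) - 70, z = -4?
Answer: -3744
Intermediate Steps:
t = -234 (t = -164 - 70 = -234)
p(z)*t = (-4)²*(-234) = 16*(-234) = -3744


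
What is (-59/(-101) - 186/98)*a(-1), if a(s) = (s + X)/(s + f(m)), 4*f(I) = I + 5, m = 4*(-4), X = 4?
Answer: 26008/24745 ≈ 1.0510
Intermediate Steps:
m = -16
f(I) = 5/4 + I/4 (f(I) = (I + 5)/4 = (5 + I)/4 = 5/4 + I/4)
a(s) = (4 + s)/(-11/4 + s) (a(s) = (s + 4)/(s + (5/4 + (¼)*(-16))) = (4 + s)/(s + (5/4 - 4)) = (4 + s)/(s - 11/4) = (4 + s)/(-11/4 + s))
(-59/(-101) - 186/98)*a(-1) = (-59/(-101) - 186/98)*(4*(4 - 1)/(-11 + 4*(-1))) = (-59*(-1/101) - 186*1/98)*(4*3/(-11 - 4)) = (59/101 - 93/49)*(4*3/(-15)) = -26008*(-1)*3/(4949*15) = -6502/4949*(-⅘) = 26008/24745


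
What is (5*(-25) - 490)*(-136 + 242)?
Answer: -65190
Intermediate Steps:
(5*(-25) - 490)*(-136 + 242) = (-125 - 490)*106 = -615*106 = -65190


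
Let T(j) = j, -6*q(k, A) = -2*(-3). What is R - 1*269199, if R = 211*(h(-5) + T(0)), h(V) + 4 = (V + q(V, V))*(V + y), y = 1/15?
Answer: -1318987/5 ≈ -2.6380e+5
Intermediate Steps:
q(k, A) = -1 (q(k, A) = -(-1)*(-3)/3 = -1/6*6 = -1)
y = 1/15 ≈ 0.066667
h(V) = -4 + (-1 + V)*(1/15 + V) (h(V) = -4 + (V - 1)*(V + 1/15) = -4 + (-1 + V)*(1/15 + V))
R = 27008/5 (R = 211*((-61/15 + (-5)**2 - 14/15*(-5)) + 0) = 211*((-61/15 + 25 + 14/3) + 0) = 211*(128/5 + 0) = 211*(128/5) = 27008/5 ≈ 5401.6)
R - 1*269199 = 27008/5 - 1*269199 = 27008/5 - 269199 = -1318987/5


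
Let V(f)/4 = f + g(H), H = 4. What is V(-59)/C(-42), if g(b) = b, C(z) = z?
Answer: 110/21 ≈ 5.2381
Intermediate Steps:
V(f) = 16 + 4*f (V(f) = 4*(f + 4) = 4*(4 + f) = 16 + 4*f)
V(-59)/C(-42) = (16 + 4*(-59))/(-42) = (16 - 236)*(-1/42) = -220*(-1/42) = 110/21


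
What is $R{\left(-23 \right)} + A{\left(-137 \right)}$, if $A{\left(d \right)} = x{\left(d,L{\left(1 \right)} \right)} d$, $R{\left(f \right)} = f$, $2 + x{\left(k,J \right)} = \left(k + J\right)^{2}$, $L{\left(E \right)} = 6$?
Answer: $-2350806$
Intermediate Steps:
$x{\left(k,J \right)} = -2 + \left(J + k\right)^{2}$ ($x{\left(k,J \right)} = -2 + \left(k + J\right)^{2} = -2 + \left(J + k\right)^{2}$)
$A{\left(d \right)} = d \left(-2 + \left(6 + d\right)^{2}\right)$ ($A{\left(d \right)} = \left(-2 + \left(6 + d\right)^{2}\right) d = d \left(-2 + \left(6 + d\right)^{2}\right)$)
$R{\left(-23 \right)} + A{\left(-137 \right)} = -23 - 137 \left(-2 + \left(6 - 137\right)^{2}\right) = -23 - 137 \left(-2 + \left(-131\right)^{2}\right) = -23 - 137 \left(-2 + 17161\right) = -23 - 2350783 = -2350806$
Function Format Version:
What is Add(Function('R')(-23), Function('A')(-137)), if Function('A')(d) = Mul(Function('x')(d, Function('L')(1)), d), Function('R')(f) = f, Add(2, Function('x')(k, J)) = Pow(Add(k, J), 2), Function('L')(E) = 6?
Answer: -2350806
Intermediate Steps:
Function('x')(k, J) = Add(-2, Pow(Add(J, k), 2)) (Function('x')(k, J) = Add(-2, Pow(Add(k, J), 2)) = Add(-2, Pow(Add(J, k), 2)))
Function('A')(d) = Mul(d, Add(-2, Pow(Add(6, d), 2))) (Function('A')(d) = Mul(Add(-2, Pow(Add(6, d), 2)), d) = Mul(d, Add(-2, Pow(Add(6, d), 2))))
Add(Function('R')(-23), Function('A')(-137)) = Add(-23, Mul(-137, Add(-2, Pow(Add(6, -137), 2)))) = Add(-23, Mul(-137, Add(-2, Pow(-131, 2)))) = Add(-23, Mul(-137, Add(-2, 17161))) = Add(-23, Mul(-137, 17159)) = Add(-23, -2350783) = -2350806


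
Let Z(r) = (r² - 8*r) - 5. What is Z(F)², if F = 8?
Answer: 25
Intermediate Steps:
Z(r) = -5 + r² - 8*r
Z(F)² = (-5 + 8² - 8*8)² = (-5 + 64 - 64)² = (-5)² = 25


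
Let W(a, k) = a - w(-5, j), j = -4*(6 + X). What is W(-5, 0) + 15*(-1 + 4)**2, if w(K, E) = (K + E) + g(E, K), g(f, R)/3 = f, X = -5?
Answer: 151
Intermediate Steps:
g(f, R) = 3*f
j = -4 (j = -4*(6 - 5) = -4*1 = -4)
w(K, E) = K + 4*E (w(K, E) = (K + E) + 3*E = (E + K) + 3*E = K + 4*E)
W(a, k) = 21 + a (W(a, k) = a - (-5 + 4*(-4)) = a - (-5 - 16) = a - 1*(-21) = a + 21 = 21 + a)
W(-5, 0) + 15*(-1 + 4)**2 = (21 - 5) + 15*(-1 + 4)**2 = 16 + 15*3**2 = 16 + 15*9 = 16 + 135 = 151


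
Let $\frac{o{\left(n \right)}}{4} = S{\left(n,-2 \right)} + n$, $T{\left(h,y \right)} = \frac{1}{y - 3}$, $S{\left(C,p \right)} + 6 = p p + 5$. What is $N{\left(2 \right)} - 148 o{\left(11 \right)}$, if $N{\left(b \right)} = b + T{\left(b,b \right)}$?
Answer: $-8287$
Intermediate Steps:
$S{\left(C,p \right)} = -1 + p^{2}$ ($S{\left(C,p \right)} = -6 + \left(p p + 5\right) = -6 + \left(p^{2} + 5\right) = -6 + \left(5 + p^{2}\right) = -1 + p^{2}$)
$T{\left(h,y \right)} = \frac{1}{-3 + y}$
$o{\left(n \right)} = 12 + 4 n$ ($o{\left(n \right)} = 4 \left(\left(-1 + \left(-2\right)^{2}\right) + n\right) = 4 \left(\left(-1 + 4\right) + n\right) = 4 \left(3 + n\right) = 12 + 4 n$)
$N{\left(b \right)} = b + \frac{1}{-3 + b}$
$N{\left(2 \right)} - 148 o{\left(11 \right)} = \frac{1 + 2 \left(-3 + 2\right)}{-3 + 2} - 148 \left(12 + 4 \cdot 11\right) = \frac{1 + 2 \left(-1\right)}{-1} - 148 \left(12 + 44\right) = - (1 - 2) - 8288 = \left(-1\right) \left(-1\right) - 8288 = 1 - 8288 = -8287$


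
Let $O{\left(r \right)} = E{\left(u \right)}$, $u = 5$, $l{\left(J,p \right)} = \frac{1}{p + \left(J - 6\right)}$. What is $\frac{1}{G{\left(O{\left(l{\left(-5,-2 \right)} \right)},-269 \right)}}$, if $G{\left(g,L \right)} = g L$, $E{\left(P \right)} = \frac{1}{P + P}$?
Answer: $- \frac{10}{269} \approx -0.037175$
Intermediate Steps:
$l{\left(J,p \right)} = \frac{1}{-6 + J + p}$ ($l{\left(J,p \right)} = \frac{1}{p + \left(J - 6\right)} = \frac{1}{p + \left(-6 + J\right)} = \frac{1}{-6 + J + p}$)
$E{\left(P \right)} = \frac{1}{2 P}$
$O{\left(r \right)} = \frac{1}{10}$ ($O{\left(r \right)} = \frac{1}{2 \cdot 5} = \frac{1}{2} \cdot \frac{1}{5} = \frac{1}{10}$)
$G{\left(g,L \right)} = L g$
$\frac{1}{G{\left(O{\left(l{\left(-5,-2 \right)} \right)},-269 \right)}} = \frac{1}{\left(-269\right) \frac{1}{10}} = \frac{1}{- \frac{269}{10}} = - \frac{10}{269}$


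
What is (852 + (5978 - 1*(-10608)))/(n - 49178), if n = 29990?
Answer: -8719/9594 ≈ -0.90880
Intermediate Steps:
(852 + (5978 - 1*(-10608)))/(n - 49178) = (852 + (5978 - 1*(-10608)))/(29990 - 49178) = (852 + (5978 + 10608))/(-19188) = (852 + 16586)*(-1/19188) = 17438*(-1/19188) = -8719/9594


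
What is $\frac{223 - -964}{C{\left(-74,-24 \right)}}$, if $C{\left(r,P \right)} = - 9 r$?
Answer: $\frac{1187}{666} \approx 1.7823$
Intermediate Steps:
$\frac{223 - -964}{C{\left(-74,-24 \right)}} = \frac{223 - -964}{\left(-9\right) \left(-74\right)} = \frac{223 + 964}{666} = 1187 \cdot \frac{1}{666} = \frac{1187}{666}$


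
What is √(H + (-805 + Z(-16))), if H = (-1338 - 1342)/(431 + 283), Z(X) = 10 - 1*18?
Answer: I*√104094417/357 ≈ 28.579*I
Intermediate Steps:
Z(X) = -8 (Z(X) = 10 - 18 = -8)
H = -1340/357 (H = -2680/714 = -2680*1/714 = -1340/357 ≈ -3.7535)
√(H + (-805 + Z(-16))) = √(-1340/357 + (-805 - 8)) = √(-1340/357 - 813) = √(-291581/357) = I*√104094417/357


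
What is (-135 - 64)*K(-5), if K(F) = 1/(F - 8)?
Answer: 199/13 ≈ 15.308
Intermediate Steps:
K(F) = 1/(-8 + F)
(-135 - 64)*K(-5) = (-135 - 64)/(-8 - 5) = -199/(-13) = -199*(-1/13) = 199/13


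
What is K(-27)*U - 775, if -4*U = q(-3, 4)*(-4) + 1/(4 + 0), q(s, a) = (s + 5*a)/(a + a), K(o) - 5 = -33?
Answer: -3331/4 ≈ -832.75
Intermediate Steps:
K(o) = -28 (K(o) = 5 - 33 = -28)
q(s, a) = (s + 5*a)/(2*a) (q(s, a) = (s + 5*a)/((2*a)) = (s + 5*a)*(1/(2*a)) = (s + 5*a)/(2*a))
U = 33/16 (U = -(((½)*(-3 + 5*4)/4)*(-4) + 1/(4 + 0))/4 = -(((½)*(¼)*(-3 + 20))*(-4) + 1/4)/4 = -(((½)*(¼)*17)*(-4) + ¼)/4 = -((17/8)*(-4) + ¼)/4 = -(-17/2 + ¼)/4 = -¼*(-33/4) = 33/16 ≈ 2.0625)
K(-27)*U - 775 = -28*33/16 - 775 = -231/4 - 775 = -3331/4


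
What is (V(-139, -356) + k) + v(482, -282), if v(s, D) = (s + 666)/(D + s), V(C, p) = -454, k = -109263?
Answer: -5485563/50 ≈ -1.0971e+5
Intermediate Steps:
v(s, D) = (666 + s)/(D + s)
(V(-139, -356) + k) + v(482, -282) = (-454 - 109263) + (666 + 482)/(-282 + 482) = -109717 + 1148/200 = -109717 + (1/200)*1148 = -109717 + 287/50 = -5485563/50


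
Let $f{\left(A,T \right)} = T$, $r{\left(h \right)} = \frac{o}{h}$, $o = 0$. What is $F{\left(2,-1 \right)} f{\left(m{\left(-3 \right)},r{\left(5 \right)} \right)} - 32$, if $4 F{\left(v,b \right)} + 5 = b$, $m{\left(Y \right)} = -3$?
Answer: $-32$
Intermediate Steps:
$r{\left(h \right)} = 0$ ($r{\left(h \right)} = \frac{0}{h} = 0$)
$F{\left(v,b \right)} = - \frac{5}{4} + \frac{b}{4}$
$F{\left(2,-1 \right)} f{\left(m{\left(-3 \right)},r{\left(5 \right)} \right)} - 32 = \left(- \frac{5}{4} + \frac{1}{4} \left(-1\right)\right) 0 - 32 = \left(- \frac{5}{4} - \frac{1}{4}\right) 0 - 32 = \left(- \frac{3}{2}\right) 0 - 32 = 0 - 32 = -32$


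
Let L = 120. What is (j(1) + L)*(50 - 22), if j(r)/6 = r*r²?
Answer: 3528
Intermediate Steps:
j(r) = 6*r³ (j(r) = 6*(r*r²) = 6*r³)
(j(1) + L)*(50 - 22) = (6*1³ + 120)*(50 - 22) = (6*1 + 120)*28 = (6 + 120)*28 = 126*28 = 3528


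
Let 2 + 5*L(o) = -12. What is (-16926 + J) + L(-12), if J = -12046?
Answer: -144874/5 ≈ -28975.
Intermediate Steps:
L(o) = -14/5 (L(o) = -⅖ + (⅕)*(-12) = -⅖ - 12/5 = -14/5)
(-16926 + J) + L(-12) = (-16926 - 12046) - 14/5 = -28972 - 14/5 = -144874/5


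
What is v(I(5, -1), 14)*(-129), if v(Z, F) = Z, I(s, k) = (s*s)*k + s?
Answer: 2580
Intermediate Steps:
I(s, k) = s + k*s² (I(s, k) = s²*k + s = k*s² + s = s + k*s²)
v(I(5, -1), 14)*(-129) = (5*(1 - 1*5))*(-129) = (5*(1 - 5))*(-129) = (5*(-4))*(-129) = -20*(-129) = 2580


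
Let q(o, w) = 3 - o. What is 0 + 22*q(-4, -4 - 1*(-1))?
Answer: 154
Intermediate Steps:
0 + 22*q(-4, -4 - 1*(-1)) = 0 + 22*(3 - 1*(-4)) = 0 + 22*(3 + 4) = 0 + 22*7 = 0 + 154 = 154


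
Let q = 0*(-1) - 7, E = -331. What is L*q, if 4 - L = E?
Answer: -2345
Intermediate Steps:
L = 335 (L = 4 - 1*(-331) = 4 + 331 = 335)
q = -7 (q = 0 - 7 = -7)
L*q = 335*(-7) = -2345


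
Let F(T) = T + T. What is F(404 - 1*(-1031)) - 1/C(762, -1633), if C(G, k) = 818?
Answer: 2347659/818 ≈ 2870.0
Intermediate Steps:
F(T) = 2*T
F(404 - 1*(-1031)) - 1/C(762, -1633) = 2*(404 - 1*(-1031)) - 1/818 = 2*(404 + 1031) - 1*1/818 = 2*1435 - 1/818 = 2870 - 1/818 = 2347659/818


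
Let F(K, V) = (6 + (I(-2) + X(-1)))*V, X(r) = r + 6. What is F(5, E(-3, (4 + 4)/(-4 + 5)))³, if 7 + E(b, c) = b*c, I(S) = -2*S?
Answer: -100544625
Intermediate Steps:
X(r) = 6 + r
E(b, c) = -7 + b*c
F(K, V) = 15*V (F(K, V) = (6 + (-2*(-2) + (6 - 1)))*V = (6 + (4 + 5))*V = (6 + 9)*V = 15*V)
F(5, E(-3, (4 + 4)/(-4 + 5)))³ = (15*(-7 - 3*(4 + 4)/(-4 + 5)))³ = (15*(-7 - 24/1))³ = (15*(-7 - 24))³ = (15*(-31))³ = (-465)³ = -100544625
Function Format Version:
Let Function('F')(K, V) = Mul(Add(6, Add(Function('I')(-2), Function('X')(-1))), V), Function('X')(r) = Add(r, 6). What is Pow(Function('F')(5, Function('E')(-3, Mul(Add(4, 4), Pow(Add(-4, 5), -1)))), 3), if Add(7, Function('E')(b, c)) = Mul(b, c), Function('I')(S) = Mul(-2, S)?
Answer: -100544625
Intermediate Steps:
Function('X')(r) = Add(6, r)
Function('E')(b, c) = Add(-7, Mul(b, c))
Function('F')(K, V) = Mul(15, V) (Function('F')(K, V) = Mul(Add(6, Add(Mul(-2, -2), Add(6, -1))), V) = Mul(Add(6, Add(4, 5)), V) = Mul(Add(6, 9), V) = Mul(15, V))
Pow(Function('F')(5, Function('E')(-3, Mul(Add(4, 4), Pow(Add(-4, 5), -1)))), 3) = Pow(Mul(15, Add(-7, Mul(-3, Mul(Add(4, 4), Pow(Add(-4, 5), -1))))), 3) = Pow(Mul(15, Add(-7, Mul(-3, Mul(8, Pow(1, -1))))), 3) = Pow(Mul(15, Add(-7, Mul(-3, Mul(8, 1)))), 3) = Pow(Mul(15, Add(-7, Mul(-3, 8))), 3) = Pow(Mul(15, Add(-7, -24)), 3) = Pow(Mul(15, -31), 3) = Pow(-465, 3) = -100544625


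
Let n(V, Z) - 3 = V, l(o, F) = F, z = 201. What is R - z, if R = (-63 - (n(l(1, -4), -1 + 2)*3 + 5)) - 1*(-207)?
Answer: -59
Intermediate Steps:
n(V, Z) = 3 + V
R = 142 (R = (-63 - ((3 - 4)*3 + 5)) - 1*(-207) = (-63 - (-1*3 + 5)) + 207 = (-63 - (-3 + 5)) + 207 = (-63 - 1*2) + 207 = (-63 - 2) + 207 = -65 + 207 = 142)
R - z = 142 - 1*201 = 142 - 201 = -59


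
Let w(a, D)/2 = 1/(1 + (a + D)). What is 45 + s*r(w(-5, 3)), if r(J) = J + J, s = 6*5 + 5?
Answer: -95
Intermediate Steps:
w(a, D) = 2/(1 + D + a) (w(a, D) = 2/(1 + (a + D)) = 2/(1 + (D + a)) = 2/(1 + D + a))
s = 35 (s = 30 + 5 = 35)
r(J) = 2*J
45 + s*r(w(-5, 3)) = 45 + 35*(2*(2/(1 + 3 - 5))) = 45 + 35*(2*(2/(-1))) = 45 + 35*(2*(2*(-1))) = 45 + 35*(2*(-2)) = 45 + 35*(-4) = 45 - 140 = -95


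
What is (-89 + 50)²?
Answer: 1521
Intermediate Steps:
(-89 + 50)² = (-39)² = 1521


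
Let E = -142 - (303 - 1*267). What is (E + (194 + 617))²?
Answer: 400689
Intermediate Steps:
E = -178 (E = -142 - (303 - 267) = -142 - 1*36 = -142 - 36 = -178)
(E + (194 + 617))² = (-178 + (194 + 617))² = (-178 + 811)² = 633² = 400689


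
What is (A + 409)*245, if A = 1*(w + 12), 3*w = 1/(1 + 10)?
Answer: 3404030/33 ≈ 1.0315e+5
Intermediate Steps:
w = 1/33 (w = 1/(3*(1 + 10)) = (⅓)/11 = (⅓)*(1/11) = 1/33 ≈ 0.030303)
A = 397/33 (A = 1*(1/33 + 12) = 1*(397/33) = 397/33 ≈ 12.030)
(A + 409)*245 = (397/33 + 409)*245 = (13894/33)*245 = 3404030/33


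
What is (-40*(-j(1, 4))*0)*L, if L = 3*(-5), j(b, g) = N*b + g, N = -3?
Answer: 0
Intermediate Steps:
j(b, g) = g - 3*b (j(b, g) = -3*b + g = g - 3*b)
L = -15
(-40*(-j(1, 4))*0)*L = -40*(-(4 - 3*1))*0*(-15) = -40*(-(4 - 3))*0*(-15) = -40*(-1*1)*0*(-15) = -(-40)*0*(-15) = -40*0*(-15) = 0*(-15) = 0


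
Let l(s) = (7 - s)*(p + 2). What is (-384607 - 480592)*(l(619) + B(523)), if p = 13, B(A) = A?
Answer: 7490027743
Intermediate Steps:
l(s) = 105 - 15*s (l(s) = (7 - s)*(13 + 2) = (7 - s)*15 = 105 - 15*s)
(-384607 - 480592)*(l(619) + B(523)) = (-384607 - 480592)*((105 - 15*619) + 523) = -865199*((105 - 9285) + 523) = -865199*(-9180 + 523) = -865199*(-8657) = 7490027743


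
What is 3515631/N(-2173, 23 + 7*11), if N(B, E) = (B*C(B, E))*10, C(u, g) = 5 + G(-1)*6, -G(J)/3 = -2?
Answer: -3515631/890930 ≈ -3.9460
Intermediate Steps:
G(J) = 6 (G(J) = -3*(-2) = 6)
C(u, g) = 41 (C(u, g) = 5 + 6*6 = 5 + 36 = 41)
N(B, E) = 410*B (N(B, E) = (B*41)*10 = (41*B)*10 = 410*B)
3515631/N(-2173, 23 + 7*11) = 3515631/((410*(-2173))) = 3515631/(-890930) = 3515631*(-1/890930) = -3515631/890930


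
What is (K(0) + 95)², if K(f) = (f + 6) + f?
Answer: 10201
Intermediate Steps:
K(f) = 6 + 2*f (K(f) = (6 + f) + f = 6 + 2*f)
(K(0) + 95)² = ((6 + 2*0) + 95)² = ((6 + 0) + 95)² = (6 + 95)² = 101² = 10201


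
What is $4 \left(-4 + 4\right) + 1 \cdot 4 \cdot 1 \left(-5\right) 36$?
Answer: $-720$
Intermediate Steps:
$4 \left(-4 + 4\right) + 1 \cdot 4 \cdot 1 \left(-5\right) 36 = 4 \cdot 0 + 4 \left(-5\right) 36 = 0 - 720 = -720$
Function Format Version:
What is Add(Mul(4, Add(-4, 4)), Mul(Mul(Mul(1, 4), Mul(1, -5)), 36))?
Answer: -720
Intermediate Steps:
Add(Mul(4, Add(-4, 4)), Mul(Mul(Mul(1, 4), Mul(1, -5)), 36)) = Add(Mul(4, 0), Mul(Mul(4, -5), 36)) = Add(0, Mul(-20, 36)) = Add(0, -720) = -720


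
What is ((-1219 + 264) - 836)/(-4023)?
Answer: 199/447 ≈ 0.44519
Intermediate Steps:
((-1219 + 264) - 836)/(-4023) = (-955 - 836)*(-1/4023) = -1791*(-1/4023) = 199/447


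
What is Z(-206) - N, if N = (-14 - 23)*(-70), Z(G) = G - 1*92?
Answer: -2888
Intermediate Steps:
Z(G) = -92 + G (Z(G) = G - 92 = -92 + G)
N = 2590 (N = -37*(-70) = 2590)
Z(-206) - N = (-92 - 206) - 1*2590 = -298 - 2590 = -2888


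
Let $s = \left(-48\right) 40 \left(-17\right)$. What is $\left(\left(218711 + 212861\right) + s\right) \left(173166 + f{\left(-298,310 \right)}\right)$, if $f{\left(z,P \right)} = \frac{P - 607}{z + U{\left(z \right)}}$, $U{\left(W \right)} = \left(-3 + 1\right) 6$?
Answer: $\frac{12459857890242}{155} \approx 8.0386 \cdot 10^{10}$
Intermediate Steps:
$U{\left(W \right)} = -12$ ($U{\left(W \right)} = \left(-2\right) 6 = -12$)
$f{\left(z,P \right)} = \frac{-607 + P}{-12 + z}$ ($f{\left(z,P \right)} = \frac{P - 607}{z - 12} = \frac{-607 + P}{-12 + z}$)
$s = 32640$ ($s = \left(-1920\right) \left(-17\right) = 32640$)
$\left(\left(218711 + 212861\right) + s\right) \left(173166 + f{\left(-298,310 \right)}\right) = \left(\left(218711 + 212861\right) + 32640\right) \left(173166 + \frac{-607 + 310}{-12 - 298}\right) = \left(431572 + 32640\right) \left(173166 + \frac{1}{-310} \left(-297\right)\right) = 464212 \left(173166 - - \frac{297}{310}\right) = 464212 \left(173166 + \frac{297}{310}\right) = 464212 \cdot \frac{53681757}{310} = \frac{12459857890242}{155}$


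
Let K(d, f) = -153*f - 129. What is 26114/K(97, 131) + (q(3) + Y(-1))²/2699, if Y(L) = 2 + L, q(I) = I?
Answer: -35079467/27222114 ≈ -1.2886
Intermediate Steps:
K(d, f) = -129 - 153*f
26114/K(97, 131) + (q(3) + Y(-1))²/2699 = 26114/(-129 - 153*131) + (3 + (2 - 1))²/2699 = 26114/(-129 - 20043) + (3 + 1)²*(1/2699) = 26114/(-20172) + 4²*(1/2699) = 26114*(-1/20172) + 16*(1/2699) = -13057/10086 + 16/2699 = -35079467/27222114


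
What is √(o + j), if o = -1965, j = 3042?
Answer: √1077 ≈ 32.818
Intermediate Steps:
√(o + j) = √(-1965 + 3042) = √1077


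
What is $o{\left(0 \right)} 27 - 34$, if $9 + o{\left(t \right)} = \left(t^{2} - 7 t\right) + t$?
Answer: $-277$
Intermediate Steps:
$o{\left(t \right)} = -9 + t^{2} - 6 t$ ($o{\left(t \right)} = -9 + \left(\left(t^{2} - 7 t\right) + t\right) = -9 + \left(t^{2} - 6 t\right) = -9 + t^{2} - 6 t$)
$o{\left(0 \right)} 27 - 34 = \left(-9 + 0^{2} - 0\right) 27 - 34 = \left(-9 + 0 + 0\right) 27 - 34 = \left(-9\right) 27 - 34 = -243 - 34 = -277$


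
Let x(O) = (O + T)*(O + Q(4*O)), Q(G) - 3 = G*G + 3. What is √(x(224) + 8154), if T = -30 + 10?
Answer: 3*√18203282 ≈ 12800.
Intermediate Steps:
Q(G) = 6 + G² (Q(G) = 3 + (G*G + 3) = 3 + (G² + 3) = 3 + (3 + G²) = 6 + G²)
T = -20
x(O) = (-20 + O)*(6 + O + 16*O²) (x(O) = (O - 20)*(O + (6 + (4*O)²)) = (-20 + O)*(O + (6 + 16*O²)) = (-20 + O)*(6 + O + 16*O²))
√(x(224) + 8154) = √((-120 - 319*224² - 14*224 + 16*224³) + 8154) = √((-120 - 319*50176 - 3136 + 16*11239424) + 8154) = √((-120 - 16006144 - 3136 + 179830784) + 8154) = √(163821384 + 8154) = √163829538 = 3*√18203282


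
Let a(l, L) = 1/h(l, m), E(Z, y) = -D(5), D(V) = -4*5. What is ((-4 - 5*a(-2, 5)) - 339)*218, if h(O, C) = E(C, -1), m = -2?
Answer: -149657/2 ≈ -74829.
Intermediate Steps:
D(V) = -20
E(Z, y) = 20 (E(Z, y) = -1*(-20) = 20)
h(O, C) = 20
a(l, L) = 1/20
((-4 - 5*a(-2, 5)) - 339)*218 = ((-4 - 5*1/20) - 339)*218 = ((-4 - ¼) - 339)*218 = (-17/4 - 339)*218 = -1373/4*218 = -149657/2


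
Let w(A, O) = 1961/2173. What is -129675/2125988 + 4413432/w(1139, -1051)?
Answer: 384699037505481/78661556 ≈ 4.8906e+6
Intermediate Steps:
w(A, O) = 37/41 (w(A, O) = 1961*(1/2173) = 37/41)
-129675/2125988 + 4413432/w(1139, -1051) = -129675/2125988 + 4413432/(37/41) = -129675*1/2125988 + 4413432*(41/37) = -129675/2125988 + 180950712/37 = 384699037505481/78661556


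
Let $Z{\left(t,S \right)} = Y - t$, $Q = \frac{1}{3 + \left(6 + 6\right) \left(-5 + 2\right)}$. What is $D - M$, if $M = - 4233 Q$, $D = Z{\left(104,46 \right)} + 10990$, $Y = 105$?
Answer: $\frac{119490}{11} \approx 10863.0$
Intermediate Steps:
$Q = - \frac{1}{33}$ ($Q = \frac{1}{3 + 12 \left(-3\right)} = \frac{1}{3 - 36} = \frac{1}{-33} = - \frac{1}{33} \approx -0.030303$)
$Z{\left(t,S \right)} = 105 - t$
$D = 10991$ ($D = \left(105 - 104\right) + 10990 = 1 + 10990 = 10991$)
$M = \frac{1411}{11}$ ($M = \left(-4233\right) \left(- \frac{1}{33}\right) = \frac{1411}{11} \approx 128.27$)
$D - M = 10991 - \frac{1411}{11} = \frac{119490}{11}$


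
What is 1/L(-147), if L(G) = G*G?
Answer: 1/21609 ≈ 4.6277e-5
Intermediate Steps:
L(G) = G²
1/L(-147) = 1/((-147)²) = 1/21609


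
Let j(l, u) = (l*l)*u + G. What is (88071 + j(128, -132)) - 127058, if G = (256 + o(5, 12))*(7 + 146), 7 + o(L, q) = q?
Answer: -2161742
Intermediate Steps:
o(L, q) = -7 + q
G = 39933 (G = (256 + (-7 + 12))*(7 + 146) = (256 + 5)*153 = 261*153 = 39933)
j(l, u) = 39933 + u*l² (j(l, u) = (l*l)*u + 39933 = l²*u + 39933 = u*l² + 39933 = 39933 + u*l²)
(88071 + j(128, -132)) - 127058 = (88071 + (39933 - 132*128²)) - 127058 = (88071 + (39933 - 132*16384)) - 127058 = (88071 + (39933 - 2162688)) - 127058 = (88071 - 2122755) - 127058 = -2034684 - 127058 = -2161742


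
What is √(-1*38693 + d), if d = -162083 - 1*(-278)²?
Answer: 2*I*√69515 ≈ 527.31*I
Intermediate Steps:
d = -239367 (d = -162083 - 1*77284 = -162083 - 77284 = -239367)
√(-1*38693 + d) = √(-1*38693 - 239367) = √(-38693 - 239367) = √(-278060) = 2*I*√69515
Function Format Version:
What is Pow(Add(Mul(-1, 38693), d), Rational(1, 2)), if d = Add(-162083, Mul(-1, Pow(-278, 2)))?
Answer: Mul(2, I, Pow(69515, Rational(1, 2))) ≈ Mul(527.31, I)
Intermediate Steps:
d = -239367 (d = Add(-162083, Mul(-1, 77284)) = Add(-162083, -77284) = -239367)
Pow(Add(Mul(-1, 38693), d), Rational(1, 2)) = Pow(Add(Mul(-1, 38693), -239367), Rational(1, 2)) = Pow(Add(-38693, -239367), Rational(1, 2)) = Pow(-278060, Rational(1, 2)) = Mul(2, I, Pow(69515, Rational(1, 2)))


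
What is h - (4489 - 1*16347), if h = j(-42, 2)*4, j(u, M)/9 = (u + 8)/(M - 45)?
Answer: 511118/43 ≈ 11886.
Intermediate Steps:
j(u, M) = 9*(8 + u)/(-45 + M) (j(u, M) = 9*((u + 8)/(M - 45)) = 9*((8 + u)/(-45 + M)) = 9*(8 + u)/(-45 + M))
h = 1224/43 (h = (9*(8 - 42)/(-45 + 2))*4 = (9*(-34)/(-43))*4 = (9*(-1/43)*(-34))*4 = (306/43)*4 = 1224/43 ≈ 28.465)
h - (4489 - 1*16347) = 1224/43 - (4489 - 1*16347) = 1224/43 - (4489 - 16347) = 1224/43 - 1*(-11858) = 1224/43 + 11858 = 511118/43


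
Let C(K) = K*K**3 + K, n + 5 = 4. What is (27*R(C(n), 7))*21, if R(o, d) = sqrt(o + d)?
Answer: 567*sqrt(7) ≈ 1500.1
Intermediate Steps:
n = -1 (n = -5 + 4 = -1)
C(K) = K + K**4 (C(K) = K**4 + K = K + K**4)
R(o, d) = sqrt(d + o)
(27*R(C(n), 7))*21 = (27*sqrt(7 + (-1 + (-1)**4)))*21 = (27*sqrt(7 + (-1 + 1)))*21 = (27*sqrt(7 + 0))*21 = (27*sqrt(7))*21 = 567*sqrt(7)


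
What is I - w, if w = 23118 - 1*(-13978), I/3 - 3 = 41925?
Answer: 88688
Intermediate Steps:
I = 125784 (I = 9 + 3*41925 = 9 + 125775 = 125784)
w = 37096 (w = 23118 + 13978 = 37096)
I - w = 125784 - 1*37096 = 125784 - 37096 = 88688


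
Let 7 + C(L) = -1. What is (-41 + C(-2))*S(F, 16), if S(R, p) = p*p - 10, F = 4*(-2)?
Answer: -12054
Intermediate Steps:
C(L) = -8 (C(L) = -7 - 1 = -8)
F = -8
S(R, p) = -10 + p² (S(R, p) = p² - 10 = -10 + p²)
(-41 + C(-2))*S(F, 16) = (-41 - 8)*(-10 + 16²) = -49*(-10 + 256) = -49*246 = -12054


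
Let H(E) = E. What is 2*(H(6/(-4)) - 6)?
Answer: -15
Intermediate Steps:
2*(H(6/(-4)) - 6) = 2*(6/(-4) - 6) = 2*(6*(-¼) - 6) = 2*(-3/2 - 6) = 2*(-15/2) = -15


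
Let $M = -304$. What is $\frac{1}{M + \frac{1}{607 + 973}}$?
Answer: $- \frac{1580}{480319} \approx -0.0032895$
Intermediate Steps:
$\frac{1}{M + \frac{1}{607 + 973}} = \frac{1}{-304 + \frac{1}{607 + 973}} = \frac{1}{-304 + \frac{1}{1580}} = \frac{1}{- \frac{480319}{1580}} = - \frac{1580}{480319}$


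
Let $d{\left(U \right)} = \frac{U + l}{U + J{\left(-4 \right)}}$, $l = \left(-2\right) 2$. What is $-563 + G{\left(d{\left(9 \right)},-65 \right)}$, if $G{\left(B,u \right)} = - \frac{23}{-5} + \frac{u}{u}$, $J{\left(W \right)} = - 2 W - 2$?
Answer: $- \frac{2787}{5} \approx -557.4$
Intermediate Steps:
$l = -4$
$J{\left(W \right)} = -2 - 2 W$
$d{\left(U \right)} = \frac{-4 + U}{6 + U}$ ($d{\left(U \right)} = \frac{U - 4}{U - -6} = \frac{-4 + U}{U + \left(-2 + 8\right)} = \frac{-4 + U}{U + 6} = \frac{-4 + U}{6 + U}$)
$G{\left(B,u \right)} = \frac{28}{5}$ ($G{\left(B,u \right)} = \left(-23\right) \left(- \frac{1}{5}\right) + 1 = \frac{23}{5} + 1 = \frac{28}{5}$)
$-563 + G{\left(d{\left(9 \right)},-65 \right)} = -563 + \frac{28}{5} = - \frac{2787}{5}$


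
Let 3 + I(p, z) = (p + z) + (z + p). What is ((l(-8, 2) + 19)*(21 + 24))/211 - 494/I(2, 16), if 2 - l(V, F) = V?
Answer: -61169/6963 ≈ -8.7849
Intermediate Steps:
l(V, F) = 2 - V
I(p, z) = -3 + 2*p + 2*z (I(p, z) = -3 + ((p + z) + (z + p)) = -3 + ((p + z) + (p + z)) = -3 + (2*p + 2*z) = -3 + 2*p + 2*z)
((l(-8, 2) + 19)*(21 + 24))/211 - 494/I(2, 16) = (((2 - 1*(-8)) + 19)*(21 + 24))/211 - 494/(-3 + 2*2 + 2*16) = (((2 + 8) + 19)*45)*(1/211) - 494/(-3 + 4 + 32) = ((10 + 19)*45)*(1/211) - 494/33 = (29*45)*(1/211) - 494*1/33 = 1305*(1/211) - 494/33 = 1305/211 - 494/33 = -61169/6963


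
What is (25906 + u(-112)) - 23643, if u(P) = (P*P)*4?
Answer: 52439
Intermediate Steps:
u(P) = 4*P² (u(P) = P²*4 = 4*P²)
(25906 + u(-112)) - 23643 = (25906 + 4*(-112)²) - 23643 = (25906 + 4*12544) - 23643 = (25906 + 50176) - 23643 = 76082 - 23643 = 52439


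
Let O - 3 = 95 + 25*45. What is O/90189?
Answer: 1223/90189 ≈ 0.013560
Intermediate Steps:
O = 1223 (O = 3 + (95 + 25*45) = 3 + (95 + 1125) = 3 + 1220 = 1223)
O/90189 = 1223/90189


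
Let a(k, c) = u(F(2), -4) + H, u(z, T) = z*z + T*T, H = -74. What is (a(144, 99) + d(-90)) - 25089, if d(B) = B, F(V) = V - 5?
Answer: -25228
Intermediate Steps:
F(V) = -5 + V
u(z, T) = T² + z² (u(z, T) = z² + T² = T² + z²)
a(k, c) = -49 (a(k, c) = ((-4)² + (-5 + 2)²) - 74 = (16 + (-3)²) - 74 = (16 + 9) - 74 = 25 - 74 = -49)
(a(144, 99) + d(-90)) - 25089 = (-49 - 90) - 25089 = -139 - 25089 = -25228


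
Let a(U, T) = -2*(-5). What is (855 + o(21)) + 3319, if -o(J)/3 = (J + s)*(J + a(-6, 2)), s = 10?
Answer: 1291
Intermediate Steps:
a(U, T) = 10
o(J) = -3*(10 + J)² (o(J) = -3*(J + 10)*(J + 10) = -3*(10 + J)*(10 + J) = -3*(10 + J)²)
(855 + o(21)) + 3319 = (855 + (-300 - 60*21 - 3*21²)) + 3319 = (855 + (-300 - 1260 - 3*441)) + 3319 = (855 + (-300 - 1260 - 1323)) + 3319 = (855 - 2883) + 3319 = -2028 + 3319 = 1291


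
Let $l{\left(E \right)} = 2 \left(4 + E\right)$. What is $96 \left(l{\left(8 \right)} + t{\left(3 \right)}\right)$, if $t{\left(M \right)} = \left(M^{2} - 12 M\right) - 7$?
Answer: $-960$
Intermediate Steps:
$t{\left(M \right)} = -7 + M^{2} - 12 M$
$l{\left(E \right)} = 8 + 2 E$
$96 \left(l{\left(8 \right)} + t{\left(3 \right)}\right) = 96 \left(\left(8 + 2 \cdot 8\right) - \left(43 - 9\right)\right) = 96 \left(\left(8 + 16\right) - 34\right) = 96 \left(24 - 34\right) = 96 \left(-10\right) = -960$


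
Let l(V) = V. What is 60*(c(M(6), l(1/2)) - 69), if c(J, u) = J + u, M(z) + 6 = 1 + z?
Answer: -4050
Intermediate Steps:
M(z) = -5 + z (M(z) = -6 + (1 + z) = -5 + z)
60*(c(M(6), l(1/2)) - 69) = 60*(((-5 + 6) + 1/2) - 69) = 60*((1 + ½) - 69) = 60*(3/2 - 69) = 60*(-135/2) = -4050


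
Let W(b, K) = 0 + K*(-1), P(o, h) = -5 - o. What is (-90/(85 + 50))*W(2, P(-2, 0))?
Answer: -2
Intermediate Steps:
W(b, K) = -K (W(b, K) = 0 - K = -K)
(-90/(85 + 50))*W(2, P(-2, 0)) = (-90/(85 + 50))*(-(-5 - 1*(-2))) = (-90/135)*(-(-5 + 2)) = ((1/135)*(-90))*(-1*(-3)) = -2/3*3 = -2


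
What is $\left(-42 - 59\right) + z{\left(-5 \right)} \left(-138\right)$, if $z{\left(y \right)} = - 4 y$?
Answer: $-2861$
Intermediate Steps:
$\left(-42 - 59\right) + z{\left(-5 \right)} \left(-138\right) = \left(-42 - 59\right) + \left(-4\right) \left(-5\right) \left(-138\right) = \left(-42 - 59\right) + 20 \left(-138\right) = -101 - 2760 = -2861$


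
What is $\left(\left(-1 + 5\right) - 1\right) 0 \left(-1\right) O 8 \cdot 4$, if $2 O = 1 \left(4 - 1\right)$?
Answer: $0$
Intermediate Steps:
$O = \frac{3}{2}$ ($O = \frac{1 \left(4 - 1\right)}{2} = \frac{1 \cdot 3}{2} = \frac{1}{2} \cdot 3 = \frac{3}{2} \approx 1.5$)
$\left(\left(-1 + 5\right) - 1\right) 0 \left(-1\right) O 8 \cdot 4 = \left(\left(-1 + 5\right) - 1\right) 0 \left(-1\right) \frac{3}{2} \cdot 8 \cdot 4 = \left(4 - 1\right) 0 \left(-1\right) \frac{3}{2} \cdot 32 = 3 \cdot 0 \left(-1\right) \frac{3}{2} \cdot 32 = 0 \left(-1\right) \frac{3}{2} \cdot 32 = 0 \cdot \frac{3}{2} \cdot 32 = 0 \cdot 32 = 0$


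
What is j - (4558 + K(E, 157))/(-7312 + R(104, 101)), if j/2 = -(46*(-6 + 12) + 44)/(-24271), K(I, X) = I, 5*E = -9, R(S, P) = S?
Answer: 575983251/874726840 ≈ 0.65847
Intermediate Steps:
E = -9/5 (E = (1/5)*(-9) = -9/5 ≈ -1.8000)
j = 640/24271 (j = 2*(-(46*(-6 + 12) + 44)/(-24271)) = 2*(-(46*6 + 44)*(-1/24271)) = 2*(-(276 + 44)*(-1/24271)) = 2*(-1*320*(-1/24271)) = 2*(-320*(-1/24271)) = 2*(320/24271) = 640/24271 ≈ 0.026369)
j - (4558 + K(E, 157))/(-7312 + R(104, 101)) = 640/24271 - (4558 - 9/5)/(-7312 + 104) = 640/24271 - 22781/(5*(-7208)) = 640/24271 - 22781*(-1)/(5*7208) = 640/24271 - 1*(-22781/36040) = 640/24271 + 22781/36040 = 575983251/874726840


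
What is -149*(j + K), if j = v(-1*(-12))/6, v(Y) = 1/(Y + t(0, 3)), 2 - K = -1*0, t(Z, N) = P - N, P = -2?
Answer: -12665/42 ≈ -301.55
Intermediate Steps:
t(Z, N) = -2 - N
K = 2 (K = 2 - (-1)*0 = 2 - 1*0 = 2 + 0 = 2)
v(Y) = 1/(-5 + Y) (v(Y) = 1/(Y + (-2 - 1*3)) = 1/(Y + (-2 - 3)) = 1/(Y - 5) = 1/(-5 + Y))
j = 1/42 (j = 1/(-5 - 1*(-12)*6) = (⅙)/(-5 + 12) = (⅙)/7 = (⅐)*(⅙) = 1/42 ≈ 0.023810)
-149*(j + K) = -149*(1/42 + 2) = -149*85/42 = -12665/42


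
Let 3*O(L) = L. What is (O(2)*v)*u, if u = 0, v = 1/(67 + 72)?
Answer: 0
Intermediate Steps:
v = 1/139 ≈ 0.0071942
O(L) = L/3
(O(2)*v)*u = (((1/3)*2)*(1/139))*0 = ((2/3)*(1/139))*0 = (2/417)*0 = 0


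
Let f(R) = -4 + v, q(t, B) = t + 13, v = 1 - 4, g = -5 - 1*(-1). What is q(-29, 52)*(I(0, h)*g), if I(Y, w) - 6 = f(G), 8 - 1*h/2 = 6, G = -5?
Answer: -64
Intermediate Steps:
g = -4 (g = -5 + 1 = -4)
v = -3
q(t, B) = 13 + t
f(R) = -7 (f(R) = -4 - 3 = -7)
h = 4 (h = 16 - 2*6 = 16 - 12 = 4)
I(Y, w) = -1 (I(Y, w) = 6 - 7 = -1)
q(-29, 52)*(I(0, h)*g) = (13 - 29)*(-1*(-4)) = -16*4 = -64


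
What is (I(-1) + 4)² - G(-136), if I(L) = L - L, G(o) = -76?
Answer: 92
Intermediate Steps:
I(L) = 0
(I(-1) + 4)² - G(-136) = (0 + 4)² - 1*(-76) = 4² + 76 = 16 + 76 = 92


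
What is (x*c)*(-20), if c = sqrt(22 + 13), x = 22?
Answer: -440*sqrt(35) ≈ -2603.1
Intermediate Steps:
c = sqrt(35) ≈ 5.9161
(x*c)*(-20) = (22*sqrt(35))*(-20) = -440*sqrt(35)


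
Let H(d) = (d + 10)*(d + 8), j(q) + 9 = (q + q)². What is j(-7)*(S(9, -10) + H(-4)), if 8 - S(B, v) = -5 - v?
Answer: 5049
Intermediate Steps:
j(q) = -9 + 4*q² (j(q) = -9 + (q + q)² = -9 + (2*q)² = -9 + 4*q²)
S(B, v) = 13 + v (S(B, v) = 8 - (-5 - v) = 8 + (5 + v) = 13 + v)
H(d) = (8 + d)*(10 + d) (H(d) = (10 + d)*(8 + d) = (8 + d)*(10 + d))
j(-7)*(S(9, -10) + H(-4)) = (-9 + 4*(-7)²)*((13 - 10) + (80 + (-4)² + 18*(-4))) = (-9 + 4*49)*(3 + (80 + 16 - 72)) = (-9 + 196)*(3 + 24) = 187*27 = 5049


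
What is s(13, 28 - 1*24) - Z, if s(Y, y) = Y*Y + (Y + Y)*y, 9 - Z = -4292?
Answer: -4028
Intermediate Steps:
Z = 4301 (Z = 9 - 1*(-4292) = 9 + 4292 = 4301)
s(Y, y) = Y² + 2*Y*y (s(Y, y) = Y² + (2*Y)*y = Y² + 2*Y*y)
s(13, 28 - 1*24) - Z = 13*(13 + 2*(28 - 1*24)) - 1*4301 = 13*(13 + 2*(28 - 24)) - 4301 = 13*(13 + 2*4) - 4301 = 13*(13 + 8) - 4301 = 13*21 - 4301 = 273 - 4301 = -4028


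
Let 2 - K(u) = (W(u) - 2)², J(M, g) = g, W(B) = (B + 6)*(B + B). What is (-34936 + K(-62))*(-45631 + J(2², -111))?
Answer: 2205967323116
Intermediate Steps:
W(B) = 2*B*(6 + B) (W(B) = (6 + B)*(2*B) = 2*B*(6 + B))
K(u) = 2 - (-2 + 2*u*(6 + u))² (K(u) = 2 - (2*u*(6 + u) - 2)² = 2 - (-2 + 2*u*(6 + u))²)
(-34936 + K(-62))*(-45631 + J(2², -111)) = (-34936 + (2 - 4*(-1 - 62*(6 - 62))²))*(-45631 - 111) = (-34936 + (2 - 4*(-1 - 62*(-56))²))*(-45742) = (-34936 + (2 - 4*(-1 + 3472)²))*(-45742) = (-34936 + (2 - 4*3471²))*(-45742) = (-34936 + (2 - 4*12047841))*(-45742) = (-34936 + (2 - 48191364))*(-45742) = (-34936 - 48191362)*(-45742) = -48226298*(-45742) = 2205967323116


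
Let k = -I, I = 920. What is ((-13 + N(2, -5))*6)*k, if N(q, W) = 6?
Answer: 38640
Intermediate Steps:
k = -920 (k = -1*920 = -920)
((-13 + N(2, -5))*6)*k = ((-13 + 6)*6)*(-920) = -7*6*(-920) = -42*(-920) = 38640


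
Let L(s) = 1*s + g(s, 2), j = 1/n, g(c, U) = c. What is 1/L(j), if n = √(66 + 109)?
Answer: 5*√7/2 ≈ 6.6144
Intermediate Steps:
n = 5*√7 (n = √175 = 5*√7 ≈ 13.229)
j = √7/35 (j = 1/(5*√7) = √7/35 ≈ 0.075593)
L(s) = 2*s (L(s) = 1*s + s = s + s = 2*s)
1/L(j) = 1/(2*(√7/35)) = 1/(2*√7/35) = 5*√7/2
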